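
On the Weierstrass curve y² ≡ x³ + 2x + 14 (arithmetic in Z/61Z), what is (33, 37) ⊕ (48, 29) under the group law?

(28, 1)

(33, 37) + (48, 29). λ = (29 - 37)/(48 - 33) ≡ 53/15 mod 61. 15⁻¹ ≡ 57 (mod 61), so λ ≡ 32.
  x = λ² - 33 - 48 = 1024 - 81 ≡ 28; y = λ·(33 - 28) - 37 ≡ 1. → (28, 1)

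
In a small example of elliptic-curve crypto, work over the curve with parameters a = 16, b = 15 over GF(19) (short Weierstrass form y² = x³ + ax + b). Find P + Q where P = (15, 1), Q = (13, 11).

(15, 1) + (13, 11). λ = (11 - 1)/(13 - 15) ≡ 10/17 mod 19. 17⁻¹ ≡ 9 (mod 19), so λ ≡ 14.
  x = λ² - 15 - 13 = 196 - 28 ≡ 16; y = λ·(15 - 16) - 1 ≡ 4. → (16, 4)

(16, 4)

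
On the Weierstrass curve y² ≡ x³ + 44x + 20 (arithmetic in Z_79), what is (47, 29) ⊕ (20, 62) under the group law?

(47, 29) + (20, 62). λ = (62 - 29)/(20 - 47) ≡ 33/52 mod 79. 52⁻¹ ≡ 38 (mod 79), so λ ≡ 69.
  x = λ² - 47 - 20 = 4761 - 67 ≡ 33; y = λ·(47 - 33) - 29 ≡ 68. → (33, 68)

(33, 68)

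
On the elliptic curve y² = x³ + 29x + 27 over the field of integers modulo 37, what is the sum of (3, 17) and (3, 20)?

The two points share x = 3 and their y-coordinates satisfy 17 + 20 ≡ 0 (mod 37), so they are inverses. Their sum is ∞.

O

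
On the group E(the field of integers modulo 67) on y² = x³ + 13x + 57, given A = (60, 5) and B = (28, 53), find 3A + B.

First 3A:
Repeated addition: build up to 3A.
2A: tangent at (60, 5): λ = (3·60² + 13)/(2·5) ≡ 26/10. 10⁻¹ ≡ 47 (mod 67) since 10·47 = 470 ≡ 1, so λ ≡ 26·47 ≡ 16.
  x = λ² - 60 - 60 = 256 - 120 ≡ 2; y = λ·(60 - 2) - 5 ≡ 52. → (2, 52)
3A: (2, 52) + (60, 5). λ = (5 - 52)/(60 - 2) ≡ 20/58 mod 67. 58⁻¹ ≡ 52 (mod 67), so λ ≡ 35.
  x = λ² - 2 - 60 = 1225 - 62 ≡ 24; y = λ·(2 - 24) - 52 ≡ 49. → (24, 49)
3A = (24, 49).
Finally 3A + B:
(24, 49) + (28, 53). λ = (53 - 49)/(28 - 24) ≡ 4/4 mod 67. 4⁻¹ ≡ 17 (mod 67) since 4·17 = 68 ≡ 1, so λ ≡ 1.
  x = λ² - 24 - 28 = 1 - 52 ≡ 16; y = λ·(24 - 16) - 49 ≡ 26. → (16, 26)

(16, 26)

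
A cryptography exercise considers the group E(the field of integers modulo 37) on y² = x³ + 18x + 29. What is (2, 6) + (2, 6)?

(30, 35)

tangent at (2, 6): λ = (3·2² + 18)/(2·6) ≡ 30/12. 12⁻¹ ≡ 34 (mod 37), so λ ≡ 30·34 ≡ 21.
  x = λ² - 2 - 2 = 441 - 4 ≡ 30; y = λ·(2 - 30) - 6 ≡ 35. → (30, 35)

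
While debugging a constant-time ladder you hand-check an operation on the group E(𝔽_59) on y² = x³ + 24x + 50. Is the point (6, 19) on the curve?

y² = 19² ≡ 7; x³ + 24x + 50 = 410 ≡ 56 (mod 59). 7 ≠ 56.

no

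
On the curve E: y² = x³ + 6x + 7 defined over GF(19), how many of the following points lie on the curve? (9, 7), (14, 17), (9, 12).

(9, 7): 7² ≡ 11, rhs ≡ 11 → on.
(14, 17): 17² ≡ 4, rhs ≡ 4 → on.
(9, 12): 12² ≡ 11, rhs ≡ 11 → on.

3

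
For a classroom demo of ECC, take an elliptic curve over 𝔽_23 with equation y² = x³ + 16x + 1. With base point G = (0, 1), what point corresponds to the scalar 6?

Double-and-add on 6 = (110)₂. Start with G = (0, 1) for the leading 1-bit.
double: tangent at (0, 1): λ = (3·0² + 16)/(2·1) ≡ 16/2. 2⁻¹ ≡ 12 (mod 23), so λ ≡ 16·12 ≡ 8.
  x = λ² - 0 - 0 = 64 - 0 ≡ 18; y = λ·(0 - 18) - 1 ≡ 16. → (18, 16)
add G: (18, 16) + (0, 1). λ = (1 - 16)/(0 - 18) ≡ 8/5 mod 23. 5⁻¹ ≡ 14 (mod 23), so λ ≡ 20.
  x = λ² - 18 - 0 = 400 - 18 ≡ 14; y = λ·(18 - 14) - 16 ≡ 18. → (14, 18)
double: tangent at (14, 18): λ = (3·14² + 16)/(2·18) ≡ 6/13. 13⁻¹ ≡ 16 (mod 23), so λ ≡ 6·16 ≡ 4.
  x = λ² - 14 - 14 = 16 - 28 ≡ 11; y = λ·(14 - 11) - 18 ≡ 17. → (11, 17)

(11, 17)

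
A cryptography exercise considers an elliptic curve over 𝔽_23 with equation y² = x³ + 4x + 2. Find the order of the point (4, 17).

7

2P: tangent at (4, 17): λ = (3·4² + 4)/(2·17) ≡ 6/11. 11⁻¹ ≡ 21 (mod 23) since 11·21 = 231 ≡ 1, so λ ≡ 6·21 ≡ 11.
  x = λ² - 4 - 4 = 121 - 8 ≡ 21; y = λ·(4 - 21) - 17 ≡ 3. → (21, 3)
3P: (21, 3) + (4, 17). λ = (17 - 3)/(4 - 21) ≡ 14/6 mod 23. 6⁻¹ ≡ 4 (mod 23) since 6·4 = 24 ≡ 1, so λ ≡ 10.
  x = λ² - 21 - 4 = 100 - 25 ≡ 6; y = λ·(21 - 6) - 3 ≡ 9. → (6, 9)
4P: (6, 9) + (4, 17). λ = (17 - 9)/(4 - 6) ≡ 8/21 mod 23. 21⁻¹ ≡ 11 (mod 23) since 21·11 = 231 ≡ 1, so λ ≡ 19.
  x = λ² - 6 - 4 = 361 - 10 ≡ 6; y = λ·(6 - 6) - 9 ≡ 14. → (6, 14)
5P: (6, 14) + (4, 17). λ = (17 - 14)/(4 - 6) ≡ 3/21 mod 23. 21⁻¹ ≡ 11 (mod 23), so λ ≡ 10.
  x = λ² - 6 - 4 = 100 - 10 ≡ 21; y = λ·(6 - 21) - 14 ≡ 20. → (21, 20)
6P: (21, 20) + (4, 17). λ = (17 - 20)/(4 - 21) ≡ 20/6 mod 23. 6⁻¹ ≡ 4 (mod 23) since 6·4 = 24 ≡ 1, so λ ≡ 11.
  x = λ² - 21 - 4 = 121 - 25 ≡ 4; y = λ·(21 - 4) - 20 ≡ 6. → (4, 6)
7P: (4, 6) + (4, 17): same x and y₁ ≡ -y₂, so the sum is O.
7P = O, so the order is 7.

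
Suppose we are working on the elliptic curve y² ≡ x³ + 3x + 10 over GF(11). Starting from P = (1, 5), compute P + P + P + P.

Repeated addition: build up to 4P.
2P: tangent at (1, 5): λ = (3·1² + 3)/(2·5) ≡ 6/10. 10⁻¹ ≡ 10 (mod 11) since 10·10 = 100 ≡ 1, so λ ≡ 6·10 ≡ 5.
  x = λ² - 1 - 1 = 25 - 2 ≡ 1; y = λ·(1 - 1) - 5 ≡ 6. → (1, 6)
3P: (1, 6) + (1, 5): same x and y₁ ≡ -y₂, so the sum is the point at infinity.
4P: the point at infinity + (1, 5) = (1, 5) (identity).

(1, 5)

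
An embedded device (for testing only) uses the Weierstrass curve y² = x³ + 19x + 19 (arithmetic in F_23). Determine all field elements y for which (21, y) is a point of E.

x³ + 19x + 19 = 9679 ≡ 19 (mod 23).
19 is a non-residue mod 23; no y exists.

none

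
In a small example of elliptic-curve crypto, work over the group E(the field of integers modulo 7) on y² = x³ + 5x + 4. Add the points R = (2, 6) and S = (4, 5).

(3, 5)

(2, 6) + (4, 5). λ = (5 - 6)/(4 - 2) ≡ 6/2 mod 7. 2⁻¹ ≡ 4 (mod 7) since 2·4 = 8 ≡ 1, so λ ≡ 3.
  x = λ² - 2 - 4 = 9 - 6 ≡ 3; y = λ·(2 - 3) - 6 ≡ 5. → (3, 5)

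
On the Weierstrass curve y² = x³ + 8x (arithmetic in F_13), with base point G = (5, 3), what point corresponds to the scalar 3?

(0, 0)

Repeated addition: build up to 3G.
2G: tangent at (5, 3): λ = (3·5² + 8)/(2·3) ≡ 5/6. 6⁻¹ ≡ 11 (mod 13) since 6·11 = 66 ≡ 1, so λ ≡ 5·11 ≡ 3.
  x = λ² - 5 - 5 = 9 - 10 ≡ 12; y = λ·(5 - 12) - 3 ≡ 2. → (12, 2)
3G: (12, 2) + (5, 3). λ = (3 - 2)/(5 - 12) ≡ 1/6 mod 13. 6⁻¹ ≡ 11 (mod 13) since 6·11 = 66 ≡ 1, so λ ≡ 11.
  x = λ² - 12 - 5 = 121 - 17 ≡ 0; y = λ·(12 - 0) - 2 ≡ 0. → (0, 0)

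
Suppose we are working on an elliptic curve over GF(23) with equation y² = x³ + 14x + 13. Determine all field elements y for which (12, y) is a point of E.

x³ + 14x + 13 = 1909 ≡ 0 (mod 23).
Only y = 0 satisfies y² ≡ 0.

0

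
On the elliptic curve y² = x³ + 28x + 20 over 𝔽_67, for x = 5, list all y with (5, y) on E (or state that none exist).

x³ + 28x + 20 = 285 ≡ 17 (mod 67).
Square roots of 17 mod 67: 33 and 34 (since 33² = 1089 ≡ 17).

33, 34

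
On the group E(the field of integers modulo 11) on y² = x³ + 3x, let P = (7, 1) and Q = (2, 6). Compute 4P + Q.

(7, 10)

First 4P:
Double-and-add on 4 = (100)₂. Start with P = (7, 1) for the leading 1-bit.
double: tangent at (7, 1): λ = (3·7² + 3)/(2·1) ≡ 7/2. 2⁻¹ ≡ 6 (mod 11), so λ ≡ 7·6 ≡ 9.
  x = λ² - 7 - 7 = 81 - 14 ≡ 1; y = λ·(7 - 1) - 1 ≡ 9. → (1, 9)
double: tangent at (1, 9): λ = (3·1² + 3)/(2·9) ≡ 6/7. 7⁻¹ ≡ 8 (mod 11), so λ ≡ 6·8 ≡ 4.
  x = λ² - 1 - 1 = 16 - 2 ≡ 3; y = λ·(1 - 3) - 9 ≡ 5. → (3, 5)
4P = (3, 5).
Finally 4P + Q:
(3, 5) + (2, 6). λ = (6 - 5)/(2 - 3) ≡ 1/10 mod 11. 10⁻¹ ≡ 10 (mod 11), so λ ≡ 10.
  x = λ² - 3 - 2 = 100 - 5 ≡ 7; y = λ·(3 - 7) - 5 ≡ 10. → (7, 10)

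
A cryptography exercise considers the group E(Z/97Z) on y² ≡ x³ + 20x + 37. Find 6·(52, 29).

(78, 48)

Write P = (52, 29).
Repeated addition: build up to 6P.
2P: tangent at (52, 29): λ = (3·52² + 20)/(2·29) ≡ 81/58. 58⁻¹ ≡ 92 (mod 97), so λ ≡ 81·92 ≡ 80.
  x = λ² - 52 - 52 = 6400 - 104 ≡ 88; y = λ·(52 - 88) - 29 ≡ 1. → (88, 1)
3P: (88, 1) + (52, 29). λ = (29 - 1)/(52 - 88) ≡ 28/61 mod 97. 61⁻¹ ≡ 35 (mod 97) since 61·35 = 2135 ≡ 1, so λ ≡ 10.
  x = λ² - 88 - 52 = 100 - 140 ≡ 57; y = λ·(88 - 57) - 1 ≡ 18. → (57, 18)
4P: (57, 18) + (52, 29). λ = (29 - 18)/(52 - 57) ≡ 11/92 mod 97. 92⁻¹ ≡ 58 (mod 97) since 92·58 = 5336 ≡ 1, so λ ≡ 56.
  x = λ² - 57 - 52 = 3136 - 109 ≡ 20; y = λ·(57 - 20) - 18 ≡ 17. → (20, 17)
5P: (20, 17) + (52, 29). λ = (29 - 17)/(52 - 20) ≡ 12/32 mod 97. 32⁻¹ ≡ 94 (mod 97) since 32·94 = 3008 ≡ 1, so λ ≡ 61.
  x = λ² - 20 - 52 = 3721 - 72 ≡ 60; y = λ·(20 - 60) - 17 ≡ 65. → (60, 65)
6P: (60, 65) + (52, 29). λ = (29 - 65)/(52 - 60) ≡ 61/89 mod 97. 89⁻¹ ≡ 12 (mod 97) since 89·12 = 1068 ≡ 1, so λ ≡ 53.
  x = λ² - 60 - 52 = 2809 - 112 ≡ 78; y = λ·(60 - 78) - 65 ≡ 48. → (78, 48)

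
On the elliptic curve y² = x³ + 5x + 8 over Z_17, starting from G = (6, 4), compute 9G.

Repeated addition: build up to 9G.
2G: tangent at (6, 4): λ = (3·6² + 5)/(2·4) ≡ 11/8. 8⁻¹ ≡ 15 (mod 17) since 8·15 = 120 ≡ 1, so λ ≡ 11·15 ≡ 12.
  x = λ² - 6 - 6 = 144 - 12 ≡ 13; y = λ·(6 - 13) - 4 ≡ 14. → (13, 14)
3G: (13, 14) + (6, 4). λ = (4 - 14)/(6 - 13) ≡ 7/10 mod 17. 10⁻¹ ≡ 12 (mod 17), so λ ≡ 16.
  x = λ² - 13 - 6 = 256 - 19 ≡ 16; y = λ·(13 - 16) - 14 ≡ 6. → (16, 6)
4G: (16, 6) + (6, 4). λ = (4 - 6)/(6 - 16) ≡ 15/7 mod 17. 7⁻¹ ≡ 5 (mod 17), so λ ≡ 7.
  x = λ² - 16 - 6 = 49 - 22 ≡ 10; y = λ·(16 - 10) - 6 ≡ 2. → (10, 2)
5G: (10, 2) + (6, 4). λ = (4 - 2)/(6 - 10) ≡ 2/13 mod 17. 13⁻¹ ≡ 4 (mod 17), so λ ≡ 8.
  x = λ² - 10 - 6 = 64 - 16 ≡ 14; y = λ·(10 - 14) - 2 ≡ 0. → (14, 0)
6G: (14, 0) + (6, 4). λ = (4 - 0)/(6 - 14) ≡ 4/9 mod 17. 9⁻¹ ≡ 2 (mod 17) since 9·2 = 18 ≡ 1, so λ ≡ 8.
  x = λ² - 14 - 6 = 64 - 20 ≡ 10; y = λ·(14 - 10) - 0 ≡ 15. → (10, 15)
7G: (10, 15) + (6, 4). λ = (4 - 15)/(6 - 10) ≡ 6/13 mod 17. 13⁻¹ ≡ 4 (mod 17), so λ ≡ 7.
  x = λ² - 10 - 6 = 49 - 16 ≡ 16; y = λ·(10 - 16) - 15 ≡ 11. → (16, 11)
8G: (16, 11) + (6, 4). λ = (4 - 11)/(6 - 16) ≡ 10/7 mod 17. 7⁻¹ ≡ 5 (mod 17) since 7·5 = 35 ≡ 1, so λ ≡ 16.
  x = λ² - 16 - 6 = 256 - 22 ≡ 13; y = λ·(16 - 13) - 11 ≡ 3. → (13, 3)
9G: (13, 3) + (6, 4). λ = (4 - 3)/(6 - 13) ≡ 1/10 mod 17. 10⁻¹ ≡ 12 (mod 17) since 10·12 = 120 ≡ 1, so λ ≡ 12.
  x = λ² - 13 - 6 = 144 - 19 ≡ 6; y = λ·(13 - 6) - 3 ≡ 13. → (6, 13)

(6, 13)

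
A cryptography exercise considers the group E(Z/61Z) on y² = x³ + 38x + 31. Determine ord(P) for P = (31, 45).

9

2P: tangent at (31, 45): λ = (3·31² + 38)/(2·45) ≡ 54/29. 29⁻¹ ≡ 40 (mod 61), so λ ≡ 54·40 ≡ 25.
  x = λ² - 31 - 31 = 625 - 62 ≡ 14; y = λ·(31 - 14) - 45 ≡ 14. → (14, 14)
3P: (14, 14) + (31, 45). λ = (45 - 14)/(31 - 14) ≡ 31/17 mod 61. 17⁻¹ ≡ 18 (mod 61), so λ ≡ 9.
  x = λ² - 14 - 31 = 81 - 45 ≡ 36; y = λ·(14 - 36) - 14 ≡ 32. → (36, 32)
4P: (36, 32) + (31, 45). λ = (45 - 32)/(31 - 36) ≡ 13/56 mod 61. 56⁻¹ ≡ 12 (mod 61), so λ ≡ 34.
  x = λ² - 36 - 31 = 1156 - 67 ≡ 52; y = λ·(36 - 52) - 32 ≡ 34. → (52, 34)
5P: (52, 34) + (31, 45). λ = (45 - 34)/(31 - 52) ≡ 11/40 mod 61. 40⁻¹ ≡ 29 (mod 61) since 40·29 = 1160 ≡ 1, so λ ≡ 14.
  x = λ² - 52 - 31 = 196 - 83 ≡ 52; y = λ·(52 - 52) - 34 ≡ 27. → (52, 27)
6P: (52, 27) + (31, 45). λ = (45 - 27)/(31 - 52) ≡ 18/40 mod 61. 40⁻¹ ≡ 29 (mod 61) since 40·29 = 1160 ≡ 1, so λ ≡ 34.
  x = λ² - 52 - 31 = 1156 - 83 ≡ 36; y = λ·(52 - 36) - 27 ≡ 29. → (36, 29)
7P: (36, 29) + (31, 45). λ = (45 - 29)/(31 - 36) ≡ 16/56 mod 61. 56⁻¹ ≡ 12 (mod 61), so λ ≡ 9.
  x = λ² - 36 - 31 = 81 - 67 ≡ 14; y = λ·(36 - 14) - 29 ≡ 47. → (14, 47)
8P: (14, 47) + (31, 45). λ = (45 - 47)/(31 - 14) ≡ 59/17 mod 61. 17⁻¹ ≡ 18 (mod 61) since 17·18 = 306 ≡ 1, so λ ≡ 25.
  x = λ² - 14 - 31 = 625 - 45 ≡ 31; y = λ·(14 - 31) - 47 ≡ 16. → (31, 16)
9P: (31, 16) + (31, 45): same x and y₁ ≡ -y₂, so the sum is 𝒪.
9P = 𝒪, so the order is 9.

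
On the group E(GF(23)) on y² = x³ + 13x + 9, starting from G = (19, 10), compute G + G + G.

(3, 11)

Repeated addition: build up to 3G.
2G: tangent at (19, 10): λ = (3·19² + 13)/(2·10) ≡ 15/20. 20⁻¹ ≡ 15 (mod 23), so λ ≡ 15·15 ≡ 18.
  x = λ² - 19 - 19 = 324 - 38 ≡ 10; y = λ·(19 - 10) - 10 ≡ 14. → (10, 14)
3G: (10, 14) + (19, 10). λ = (10 - 14)/(19 - 10) ≡ 19/9 mod 23. 9⁻¹ ≡ 18 (mod 23), so λ ≡ 20.
  x = λ² - 10 - 19 = 400 - 29 ≡ 3; y = λ·(10 - 3) - 14 ≡ 11. → (3, 11)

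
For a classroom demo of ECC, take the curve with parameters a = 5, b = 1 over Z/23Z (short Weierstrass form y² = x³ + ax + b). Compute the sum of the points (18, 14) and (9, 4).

(18, 14) + (9, 4). λ = (4 - 14)/(9 - 18) ≡ 13/14 mod 23. 14⁻¹ ≡ 5 (mod 23), so λ ≡ 19.
  x = λ² - 18 - 9 = 361 - 27 ≡ 12; y = λ·(18 - 12) - 14 ≡ 8. → (12, 8)

(12, 8)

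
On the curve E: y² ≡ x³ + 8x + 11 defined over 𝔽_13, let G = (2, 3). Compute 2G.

tangent at (2, 3): λ = (3·2² + 8)/(2·3) ≡ 7/6. 6⁻¹ ≡ 11 (mod 13), so λ ≡ 7·11 ≡ 12.
  x = λ² - 2 - 2 = 144 - 4 ≡ 10; y = λ·(2 - 10) - 3 ≡ 5. → (10, 5)

(10, 5)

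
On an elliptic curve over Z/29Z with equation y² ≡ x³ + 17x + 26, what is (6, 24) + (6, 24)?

tangent at (6, 24): λ = (3·6² + 17)/(2·24) ≡ 9/19. 19⁻¹ ≡ 26 (mod 29), so λ ≡ 9·26 ≡ 2.
  x = λ² - 6 - 6 = 4 - 12 ≡ 21; y = λ·(6 - 21) - 24 ≡ 4. → (21, 4)

(21, 4)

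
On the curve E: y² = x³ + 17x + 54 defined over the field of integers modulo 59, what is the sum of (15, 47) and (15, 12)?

O

The two points share x = 15 and their y-coordinates satisfy 47 + 12 ≡ 0 (mod 59), so they are inverses. Their sum is the point at infinity.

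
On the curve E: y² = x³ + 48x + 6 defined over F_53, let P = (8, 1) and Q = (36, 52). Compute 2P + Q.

First 2P:
Repeated addition: build up to 2P.
2P: tangent at (8, 1): λ = (3·8² + 48)/(2·1) ≡ 28/2. 2⁻¹ ≡ 27 (mod 53), so λ ≡ 28·27 ≡ 14.
  x = λ² - 8 - 8 = 196 - 16 ≡ 21; y = λ·(8 - 21) - 1 ≡ 29. → (21, 29)
2P = (21, 29).
Finally 2P + Q:
(21, 29) + (36, 52). λ = (52 - 29)/(36 - 21) ≡ 23/15 mod 53. 15⁻¹ ≡ 46 (mod 53), so λ ≡ 51.
  x = λ² - 21 - 36 = 2601 - 57 ≡ 0; y = λ·(21 - 0) - 29 ≡ 35. → (0, 35)

(0, 35)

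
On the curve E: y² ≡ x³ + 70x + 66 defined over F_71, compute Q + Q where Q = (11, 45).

tangent at (11, 45): λ = (3·11² + 70)/(2·45) ≡ 7/19. 19⁻¹ ≡ 15 (mod 71) since 19·15 = 285 ≡ 1, so λ ≡ 7·15 ≡ 34.
  x = λ² - 11 - 11 = 1156 - 22 ≡ 69; y = λ·(11 - 69) - 45 ≡ 42. → (69, 42)

(69, 42)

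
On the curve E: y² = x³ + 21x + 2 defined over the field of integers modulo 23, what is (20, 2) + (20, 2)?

(12, 2)

tangent at (20, 2): λ = (3·20² + 21)/(2·2) ≡ 2/4. 4⁻¹ ≡ 6 (mod 23), so λ ≡ 2·6 ≡ 12.
  x = λ² - 20 - 20 = 144 - 40 ≡ 12; y = λ·(20 - 12) - 2 ≡ 2. → (12, 2)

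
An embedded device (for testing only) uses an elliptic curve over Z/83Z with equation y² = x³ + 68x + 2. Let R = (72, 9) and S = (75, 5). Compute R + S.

(72, 9) + (75, 5). λ = (5 - 9)/(75 - 72) ≡ 79/3 mod 83. 3⁻¹ ≡ 28 (mod 83), so λ ≡ 54.
  x = λ² - 72 - 75 = 2916 - 147 ≡ 30; y = λ·(72 - 30) - 9 ≡ 18. → (30, 18)

(30, 18)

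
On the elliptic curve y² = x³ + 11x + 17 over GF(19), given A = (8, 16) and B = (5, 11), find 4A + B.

First 4A:
Repeated addition: build up to 4A.
2A: tangent at (8, 16): λ = (3·8² + 11)/(2·16) ≡ 13/13. 13⁻¹ ≡ 3 (mod 19), so λ ≡ 13·3 ≡ 1.
  x = λ² - 8 - 8 = 1 - 16 ≡ 4; y = λ·(8 - 4) - 16 ≡ 7. → (4, 7)
3A: (4, 7) + (8, 16). λ = (16 - 7)/(8 - 4) ≡ 9/4 mod 19. 4⁻¹ ≡ 5 (mod 19), so λ ≡ 7.
  x = λ² - 4 - 8 = 49 - 12 ≡ 18; y = λ·(4 - 18) - 7 ≡ 9. → (18, 9)
4A: (18, 9) + (8, 16). λ = (16 - 9)/(8 - 18) ≡ 7/9 mod 19. 9⁻¹ ≡ 17 (mod 19) since 9·17 = 153 ≡ 1, so λ ≡ 5.
  x = λ² - 18 - 8 = 25 - 26 ≡ 18; y = λ·(18 - 18) - 9 ≡ 10. → (18, 10)
4A = (18, 10).
Finally 4A + B:
(18, 10) + (5, 11). λ = (11 - 10)/(5 - 18) ≡ 1/6 mod 19. 6⁻¹ ≡ 16 (mod 19), so λ ≡ 16.
  x = λ² - 18 - 5 = 256 - 23 ≡ 5; y = λ·(18 - 5) - 10 ≡ 8. → (5, 8)

(5, 8)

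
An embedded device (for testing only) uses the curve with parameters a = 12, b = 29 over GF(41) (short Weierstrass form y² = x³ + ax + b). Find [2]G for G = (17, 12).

tangent at (17, 12): λ = (3·17² + 12)/(2·12) ≡ 18/24. 24⁻¹ ≡ 12 (mod 41), so λ ≡ 18·12 ≡ 11.
  x = λ² - 17 - 17 = 121 - 34 ≡ 5; y = λ·(17 - 5) - 12 ≡ 38. → (5, 38)

(5, 38)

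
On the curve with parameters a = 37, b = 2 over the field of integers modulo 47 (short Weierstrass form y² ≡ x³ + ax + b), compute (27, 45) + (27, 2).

O

The two points share x = 27 and their y-coordinates satisfy 45 + 2 ≡ 0 (mod 47), so they are inverses. Their sum is 𝒪.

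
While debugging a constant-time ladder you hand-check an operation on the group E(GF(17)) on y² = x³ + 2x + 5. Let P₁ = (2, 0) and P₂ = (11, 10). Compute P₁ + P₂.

(2, 0) + (11, 10). λ = (10 - 0)/(11 - 2) ≡ 10/9 mod 17. 9⁻¹ ≡ 2 (mod 17), so λ ≡ 3.
  x = λ² - 2 - 11 = 9 - 13 ≡ 13; y = λ·(2 - 13) - 0 ≡ 1. → (13, 1)

(13, 1)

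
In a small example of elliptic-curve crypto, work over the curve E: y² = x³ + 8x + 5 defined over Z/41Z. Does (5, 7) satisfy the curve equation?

no

y² = 7² ≡ 8; x³ + 8x + 5 = 170 ≡ 6 (mod 41). 8 ≠ 6.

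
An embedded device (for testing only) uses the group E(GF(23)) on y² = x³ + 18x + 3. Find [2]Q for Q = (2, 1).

tangent at (2, 1): λ = (3·2² + 18)/(2·1) ≡ 7/2. 2⁻¹ ≡ 12 (mod 23) since 2·12 = 24 ≡ 1, so λ ≡ 7·12 ≡ 15.
  x = λ² - 2 - 2 = 225 - 4 ≡ 14; y = λ·(2 - 14) - 1 ≡ 3. → (14, 3)

(14, 3)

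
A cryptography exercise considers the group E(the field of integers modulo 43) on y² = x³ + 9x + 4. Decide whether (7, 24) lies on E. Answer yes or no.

y² = 24² ≡ 17; x³ + 9x + 4 = 410 ≡ 23 (mod 43). 17 ≠ 23.

no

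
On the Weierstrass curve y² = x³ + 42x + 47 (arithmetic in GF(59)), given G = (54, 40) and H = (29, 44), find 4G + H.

First 4G:
Repeated addition: build up to 4G.
2G: tangent at (54, 40): λ = (3·54² + 42)/(2·40) ≡ 58/21. 21⁻¹ ≡ 45 (mod 59), so λ ≡ 58·45 ≡ 14.
  x = λ² - 54 - 54 = 196 - 108 ≡ 29; y = λ·(54 - 29) - 40 ≡ 15. → (29, 15)
3G: (29, 15) + (54, 40). λ = (40 - 15)/(54 - 29) ≡ 25/25 mod 59. 25⁻¹ ≡ 26 (mod 59), so λ ≡ 1.
  x = λ² - 29 - 54 = 1 - 83 ≡ 36; y = λ·(29 - 36) - 15 ≡ 37. → (36, 37)
4G: (36, 37) + (54, 40). λ = (40 - 37)/(54 - 36) ≡ 3/18 mod 59. 18⁻¹ ≡ 23 (mod 59), so λ ≡ 10.
  x = λ² - 36 - 54 = 100 - 90 ≡ 10; y = λ·(36 - 10) - 37 ≡ 46. → (10, 46)
4G = (10, 46).
Finally 4G + H:
(10, 46) + (29, 44). λ = (44 - 46)/(29 - 10) ≡ 57/19 mod 59. 19⁻¹ ≡ 28 (mod 59) since 19·28 = 532 ≡ 1, so λ ≡ 3.
  x = λ² - 10 - 29 = 9 - 39 ≡ 29; y = λ·(10 - 29) - 46 ≡ 15. → (29, 15)

(29, 15)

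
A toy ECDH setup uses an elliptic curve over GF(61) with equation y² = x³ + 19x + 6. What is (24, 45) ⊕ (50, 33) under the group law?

(24, 45) + (50, 33). λ = (33 - 45)/(50 - 24) ≡ 49/26 mod 61. 26⁻¹ ≡ 54 (mod 61) since 26·54 = 1404 ≡ 1, so λ ≡ 23.
  x = λ² - 24 - 50 = 529 - 74 ≡ 28; y = λ·(24 - 28) - 45 ≡ 46. → (28, 46)

(28, 46)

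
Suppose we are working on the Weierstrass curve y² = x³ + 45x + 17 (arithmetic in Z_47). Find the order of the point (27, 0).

2

2P: (27, 0) + (27, 0): same x and y₁ ≡ -y₂, so the sum is O.
2P = O, so the order is 2.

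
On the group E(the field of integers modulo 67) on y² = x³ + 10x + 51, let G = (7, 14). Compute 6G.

(42, 51)

Double-and-add on 6 = (110)₂. Start with G = (7, 14) for the leading 1-bit.
double: tangent at (7, 14): λ = (3·7² + 10)/(2·14) ≡ 23/28. 28⁻¹ ≡ 12 (mod 67) since 28·12 = 336 ≡ 1, so λ ≡ 23·12 ≡ 8.
  x = λ² - 7 - 7 = 64 - 14 ≡ 50; y = λ·(7 - 50) - 14 ≡ 44. → (50, 44)
add G: (50, 44) + (7, 14). λ = (14 - 44)/(7 - 50) ≡ 37/24 mod 67. 24⁻¹ ≡ 14 (mod 67), so λ ≡ 49.
  x = λ² - 50 - 7 = 2401 - 57 ≡ 66; y = λ·(50 - 66) - 44 ≡ 43. → (66, 43)
double: tangent at (66, 43): λ = (3·66² + 10)/(2·43) ≡ 13/19. 19⁻¹ ≡ 60 (mod 67) since 19·60 = 1140 ≡ 1, so λ ≡ 13·60 ≡ 43.
  x = λ² - 66 - 66 = 1849 - 132 ≡ 42; y = λ·(66 - 42) - 43 ≡ 51. → (42, 51)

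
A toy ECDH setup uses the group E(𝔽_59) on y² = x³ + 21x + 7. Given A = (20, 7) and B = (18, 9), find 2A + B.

First 2A:
Repeated addition: build up to 2A.
2A: tangent at (20, 7): λ = (3·20² + 21)/(2·7) ≡ 41/14. 14⁻¹ ≡ 38 (mod 59), so λ ≡ 41·38 ≡ 24.
  x = λ² - 20 - 20 = 576 - 40 ≡ 5; y = λ·(20 - 5) - 7 ≡ 58. → (5, 58)
2A = (5, 58).
Finally 2A + B:
(5, 58) + (18, 9). λ = (9 - 58)/(18 - 5) ≡ 10/13 mod 59. 13⁻¹ ≡ 50 (mod 59), so λ ≡ 28.
  x = λ² - 5 - 18 = 784 - 23 ≡ 53; y = λ·(5 - 53) - 58 ≡ 14. → (53, 14)

(53, 14)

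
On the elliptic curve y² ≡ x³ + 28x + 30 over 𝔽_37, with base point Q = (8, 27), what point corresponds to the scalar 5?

(34, 20)

Double-and-add on 5 = (101)₂. Start with Q = (8, 27) for the leading 1-bit.
double: tangent at (8, 27): λ = (3·8² + 28)/(2·27) ≡ 35/17. 17⁻¹ ≡ 24 (mod 37), so λ ≡ 35·24 ≡ 26.
  x = λ² - 8 - 8 = 676 - 16 ≡ 31; y = λ·(8 - 31) - 27 ≡ 4. → (31, 4)
double: tangent at (31, 4): λ = (3·31² + 28)/(2·4) ≡ 25/8. 8⁻¹ ≡ 14 (mod 37), so λ ≡ 25·14 ≡ 17.
  x = λ² - 31 - 31 = 289 - 62 ≡ 5; y = λ·(31 - 5) - 4 ≡ 31. → (5, 31)
add Q: (5, 31) + (8, 27). λ = (27 - 31)/(8 - 5) ≡ 33/3 mod 37. 3⁻¹ ≡ 25 (mod 37), so λ ≡ 11.
  x = λ² - 5 - 8 = 121 - 13 ≡ 34; y = λ·(5 - 34) - 31 ≡ 20. → (34, 20)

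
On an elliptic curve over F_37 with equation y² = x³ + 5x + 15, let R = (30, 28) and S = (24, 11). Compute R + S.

(30, 28) + (24, 11). λ = (11 - 28)/(24 - 30) ≡ 20/31 mod 37. 31⁻¹ ≡ 6 (mod 37), so λ ≡ 9.
  x = λ² - 30 - 24 = 81 - 54 ≡ 27; y = λ·(30 - 27) - 28 ≡ 36. → (27, 36)

(27, 36)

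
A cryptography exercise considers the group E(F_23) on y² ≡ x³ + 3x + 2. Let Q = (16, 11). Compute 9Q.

Double-and-add on 9 = (1001)₂. Start with Q = (16, 11) for the leading 1-bit.
double: tangent at (16, 11): λ = (3·16² + 3)/(2·11) ≡ 12/22. 22⁻¹ ≡ 22 (mod 23), so λ ≡ 12·22 ≡ 11.
  x = λ² - 16 - 16 = 121 - 32 ≡ 20; y = λ·(16 - 20) - 11 ≡ 14. → (20, 14)
double: tangent at (20, 14): λ = (3·20² + 3)/(2·14) ≡ 7/5. 5⁻¹ ≡ 14 (mod 23), so λ ≡ 7·14 ≡ 6.
  x = λ² - 20 - 20 = 36 - 40 ≡ 19; y = λ·(20 - 19) - 14 ≡ 15. → (19, 15)
double: tangent at (19, 15): λ = (3·19² + 3)/(2·15) ≡ 5/7. 7⁻¹ ≡ 10 (mod 23), so λ ≡ 5·10 ≡ 4.
  x = λ² - 19 - 19 = 16 - 38 ≡ 1; y = λ·(19 - 1) - 15 ≡ 11. → (1, 11)
add Q: (1, 11) + (16, 11). λ = (11 - 11)/(16 - 1) ≡ 0/15 mod 23. 15⁻¹ ≡ 20 (mod 23), so λ ≡ 0.
  x = λ² - 1 - 16 = 0 - 17 ≡ 6; y = λ·(1 - 6) - 11 ≡ 12. → (6, 12)

(6, 12)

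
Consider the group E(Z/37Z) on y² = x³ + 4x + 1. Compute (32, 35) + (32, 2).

The two points share x = 32 and their y-coordinates satisfy 35 + 2 ≡ 0 (mod 37), so they are inverses. Their sum is ∞.

O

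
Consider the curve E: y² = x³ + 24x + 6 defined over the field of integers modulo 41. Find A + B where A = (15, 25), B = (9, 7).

(26, 24)

(15, 25) + (9, 7). λ = (7 - 25)/(9 - 15) ≡ 23/35 mod 41. 35⁻¹ ≡ 34 (mod 41), so λ ≡ 3.
  x = λ² - 15 - 9 = 9 - 24 ≡ 26; y = λ·(15 - 26) - 25 ≡ 24. → (26, 24)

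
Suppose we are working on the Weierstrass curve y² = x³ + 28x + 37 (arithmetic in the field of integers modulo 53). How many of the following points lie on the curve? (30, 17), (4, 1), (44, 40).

2

(30, 17): 17² ≡ 24, rhs ≡ 52 → off.
(4, 1): 1² ≡ 1, rhs ≡ 1 → on.
(44, 40): 40² ≡ 10, rhs ≡ 10 → on.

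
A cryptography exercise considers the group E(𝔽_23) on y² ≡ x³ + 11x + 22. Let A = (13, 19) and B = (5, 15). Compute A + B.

(11, 5)

(13, 19) + (5, 15). λ = (15 - 19)/(5 - 13) ≡ 19/15 mod 23. 15⁻¹ ≡ 20 (mod 23) since 15·20 = 300 ≡ 1, so λ ≡ 12.
  x = λ² - 13 - 5 = 144 - 18 ≡ 11; y = λ·(13 - 11) - 19 ≡ 5. → (11, 5)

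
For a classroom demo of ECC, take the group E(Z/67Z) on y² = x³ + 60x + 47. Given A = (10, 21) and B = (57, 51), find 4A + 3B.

(17, 34)

First 4A:
Double-and-add on 4 = (100)₂. Start with A = (10, 21) for the leading 1-bit.
double: tangent at (10, 21): λ = (3·10² + 60)/(2·21) ≡ 25/42. 42⁻¹ ≡ 8 (mod 67) since 42·8 = 336 ≡ 1, so λ ≡ 25·8 ≡ 66.
  x = λ² - 10 - 10 = 4356 - 20 ≡ 48; y = λ·(10 - 48) - 21 ≡ 17. → (48, 17)
double: tangent at (48, 17): λ = (3·48² + 60)/(2·17) ≡ 4/34. 34⁻¹ ≡ 2 (mod 67) since 34·2 = 68 ≡ 1, so λ ≡ 4·2 ≡ 8.
  x = λ² - 48 - 48 = 64 - 96 ≡ 35; y = λ·(48 - 35) - 17 ≡ 20. → (35, 20)
4A = (35, 20).
Next 3B:
Repeated addition: build up to 3B.
2B: tangent at (57, 51): λ = (3·57² + 60)/(2·51) ≡ 25/35. 35⁻¹ ≡ 23 (mod 67) since 35·23 = 805 ≡ 1, so λ ≡ 25·23 ≡ 39.
  x = λ² - 57 - 57 = 1521 - 114 ≡ 0; y = λ·(57 - 0) - 51 ≡ 28. → (0, 28)
3B: (0, 28) + (57, 51). λ = (51 - 28)/(57 - 0) ≡ 23/57 mod 67. 57⁻¹ ≡ 20 (mod 67), so λ ≡ 58.
  x = λ² - 0 - 57 = 3364 - 57 ≡ 24; y = λ·(0 - 24) - 28 ≡ 54. → (24, 54)
3B = (24, 54).
Finally 4A + 3B:
(35, 20) + (24, 54). λ = (54 - 20)/(24 - 35) ≡ 34/56 mod 67. 56⁻¹ ≡ 6 (mod 67), so λ ≡ 3.
  x = λ² - 35 - 24 = 9 - 59 ≡ 17; y = λ·(35 - 17) - 20 ≡ 34. → (17, 34)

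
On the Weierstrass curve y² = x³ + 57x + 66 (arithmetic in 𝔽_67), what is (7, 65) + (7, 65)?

(41, 61)

tangent at (7, 65): λ = (3·7² + 57)/(2·65) ≡ 3/63. 63⁻¹ ≡ 50 (mod 67) since 63·50 = 3150 ≡ 1, so λ ≡ 3·50 ≡ 16.
  x = λ² - 7 - 7 = 256 - 14 ≡ 41; y = λ·(7 - 41) - 65 ≡ 61. → (41, 61)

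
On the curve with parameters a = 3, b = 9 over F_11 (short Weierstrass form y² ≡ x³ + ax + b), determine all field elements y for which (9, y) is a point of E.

none

x³ + 3x + 9 = 765 ≡ 6 (mod 11).
6 is a non-residue mod 11; no y exists.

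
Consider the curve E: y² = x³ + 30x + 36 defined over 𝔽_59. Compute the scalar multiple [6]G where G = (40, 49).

(53, 42)

Repeated addition: build up to 6G.
2G: tangent at (40, 49): λ = (3·40² + 30)/(2·49) ≡ 51/39. 39⁻¹ ≡ 56 (mod 59) since 39·56 = 2184 ≡ 1, so λ ≡ 51·56 ≡ 24.
  x = λ² - 40 - 40 = 576 - 80 ≡ 24; y = λ·(40 - 24) - 49 ≡ 40. → (24, 40)
3G: (24, 40) + (40, 49). λ = (49 - 40)/(40 - 24) ≡ 9/16 mod 59. 16⁻¹ ≡ 48 (mod 59), so λ ≡ 19.
  x = λ² - 24 - 40 = 361 - 64 ≡ 2; y = λ·(24 - 2) - 40 ≡ 24. → (2, 24)
4G: (2, 24) + (40, 49). λ = (49 - 24)/(40 - 2) ≡ 25/38 mod 59. 38⁻¹ ≡ 14 (mod 59), so λ ≡ 55.
  x = λ² - 2 - 40 = 3025 - 42 ≡ 33; y = λ·(2 - 33) - 24 ≡ 41. → (33, 41)
5G: (33, 41) + (40, 49). λ = (49 - 41)/(40 - 33) ≡ 8/7 mod 59. 7⁻¹ ≡ 17 (mod 59), so λ ≡ 18.
  x = λ² - 33 - 40 = 324 - 73 ≡ 15; y = λ·(33 - 15) - 41 ≡ 47. → (15, 47)
6G: (15, 47) + (40, 49). λ = (49 - 47)/(40 - 15) ≡ 2/25 mod 59. 25⁻¹ ≡ 26 (mod 59), so λ ≡ 52.
  x = λ² - 15 - 40 = 2704 - 55 ≡ 53; y = λ·(15 - 53) - 47 ≡ 42. → (53, 42)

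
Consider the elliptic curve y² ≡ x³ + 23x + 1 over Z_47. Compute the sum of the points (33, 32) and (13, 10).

(29, 10)

(33, 32) + (13, 10). λ = (10 - 32)/(13 - 33) ≡ 25/27 mod 47. 27⁻¹ ≡ 7 (mod 47), so λ ≡ 34.
  x = λ² - 33 - 13 = 1156 - 46 ≡ 29; y = λ·(33 - 29) - 32 ≡ 10. → (29, 10)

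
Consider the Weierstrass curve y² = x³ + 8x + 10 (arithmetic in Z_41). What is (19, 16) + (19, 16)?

(34, 12)

tangent at (19, 16): λ = (3·19² + 8)/(2·16) ≡ 25/32. 32⁻¹ ≡ 9 (mod 41) since 32·9 = 288 ≡ 1, so λ ≡ 25·9 ≡ 20.
  x = λ² - 19 - 19 = 400 - 38 ≡ 34; y = λ·(19 - 34) - 16 ≡ 12. → (34, 12)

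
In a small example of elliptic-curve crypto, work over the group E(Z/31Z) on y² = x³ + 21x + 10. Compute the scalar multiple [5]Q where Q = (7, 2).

(18, 12)

Repeated addition: build up to 5Q.
2Q: tangent at (7, 2): λ = (3·7² + 21)/(2·2) ≡ 13/4. 4⁻¹ ≡ 8 (mod 31) since 4·8 = 32 ≡ 1, so λ ≡ 13·8 ≡ 11.
  x = λ² - 7 - 7 = 121 - 14 ≡ 14; y = λ·(7 - 14) - 2 ≡ 14. → (14, 14)
3Q: (14, 14) + (7, 2). λ = (2 - 14)/(7 - 14) ≡ 19/24 mod 31. 24⁻¹ ≡ 22 (mod 31), so λ ≡ 15.
  x = λ² - 14 - 7 = 225 - 21 ≡ 18; y = λ·(14 - 18) - 14 ≡ 19. → (18, 19)
4Q: (18, 19) + (7, 2). λ = (2 - 19)/(7 - 18) ≡ 14/20 mod 31. 20⁻¹ ≡ 14 (mod 31), so λ ≡ 10.
  x = λ² - 18 - 7 = 100 - 25 ≡ 13; y = λ·(18 - 13) - 19 ≡ 0. → (13, 0)
5Q: (13, 0) + (7, 2). λ = (2 - 0)/(7 - 13) ≡ 2/25 mod 31. 25⁻¹ ≡ 5 (mod 31), so λ ≡ 10.
  x = λ² - 13 - 7 = 100 - 20 ≡ 18; y = λ·(13 - 18) - 0 ≡ 12. → (18, 12)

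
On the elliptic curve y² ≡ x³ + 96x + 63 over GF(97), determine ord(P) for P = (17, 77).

2P: tangent at (17, 77): λ = (3·17² + 96)/(2·77) ≡ 90/57. 57⁻¹ ≡ 80 (mod 97), so λ ≡ 90·80 ≡ 22.
  x = λ² - 17 - 17 = 484 - 34 ≡ 62; y = λ·(17 - 62) - 77 ≡ 0. → (62, 0)
3P: (62, 0) + (17, 77). λ = (77 - 0)/(17 - 62) ≡ 77/52 mod 97. 52⁻¹ ≡ 28 (mod 97), so λ ≡ 22.
  x = λ² - 62 - 17 = 484 - 79 ≡ 17; y = λ·(62 - 17) - 0 ≡ 20. → (17, 20)
4P: (17, 20) + (17, 77): same x and y₁ ≡ -y₂, so the sum is the point at infinity.
4P = the point at infinity, so the order is 4.

4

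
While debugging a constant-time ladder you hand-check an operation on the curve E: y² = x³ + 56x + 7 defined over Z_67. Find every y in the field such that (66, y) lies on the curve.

x³ + 56x + 7 = 291199 ≡ 17 (mod 67).
Square roots of 17 mod 67: 33 and 34 (since 33² = 1089 ≡ 17).

33, 34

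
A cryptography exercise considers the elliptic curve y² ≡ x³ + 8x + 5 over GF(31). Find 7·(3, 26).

(25, 12)

Write Q = (3, 26).
Double-and-add on 7 = (111)₂. Start with Q = (3, 26) for the leading 1-bit.
double: tangent at (3, 26): λ = (3·3² + 8)/(2·26) ≡ 4/21. 21⁻¹ ≡ 3 (mod 31) since 21·3 = 63 ≡ 1, so λ ≡ 4·3 ≡ 12.
  x = λ² - 3 - 3 = 144 - 6 ≡ 14; y = λ·(3 - 14) - 26 ≡ 28. → (14, 28)
add Q: (14, 28) + (3, 26). λ = (26 - 28)/(3 - 14) ≡ 29/20 mod 31. 20⁻¹ ≡ 14 (mod 31) since 20·14 = 280 ≡ 1, so λ ≡ 3.
  x = λ² - 14 - 3 = 9 - 17 ≡ 23; y = λ·(14 - 23) - 28 ≡ 7. → (23, 7)
double: tangent at (23, 7): λ = (3·23² + 8)/(2·7) ≡ 14/14. 14⁻¹ ≡ 20 (mod 31), so λ ≡ 14·20 ≡ 1.
  x = λ² - 23 - 23 = 1 - 46 ≡ 17; y = λ·(23 - 17) - 7 ≡ 30. → (17, 30)
add Q: (17, 30) + (3, 26). λ = (26 - 30)/(3 - 17) ≡ 27/17 mod 31. 17⁻¹ ≡ 11 (mod 31), so λ ≡ 18.
  x = λ² - 17 - 3 = 324 - 20 ≡ 25; y = λ·(17 - 25) - 30 ≡ 12. → (25, 12)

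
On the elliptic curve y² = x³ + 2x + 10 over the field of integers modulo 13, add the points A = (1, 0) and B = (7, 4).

(1, 0) + (7, 4). λ = (4 - 0)/(7 - 1) ≡ 4/6 mod 13. 6⁻¹ ≡ 11 (mod 13) since 6·11 = 66 ≡ 1, so λ ≡ 5.
  x = λ² - 1 - 7 = 25 - 8 ≡ 4; y = λ·(1 - 4) - 0 ≡ 11. → (4, 11)

(4, 11)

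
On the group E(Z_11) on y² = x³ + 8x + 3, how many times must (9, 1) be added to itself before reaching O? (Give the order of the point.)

2P: tangent at (9, 1): λ = (3·9² + 8)/(2·1) ≡ 9/2. 2⁻¹ ≡ 6 (mod 11), so λ ≡ 9·6 ≡ 10.
  x = λ² - 9 - 9 = 100 - 18 ≡ 5; y = λ·(9 - 5) - 1 ≡ 6. → (5, 6)
3P: (5, 6) + (9, 1). λ = (1 - 6)/(9 - 5) ≡ 6/4 mod 11. 4⁻¹ ≡ 3 (mod 11), so λ ≡ 7.
  x = λ² - 5 - 9 = 49 - 14 ≡ 2; y = λ·(5 - 2) - 6 ≡ 4. → (2, 4)
4P: (2, 4) + (9, 1). λ = (1 - 4)/(9 - 2) ≡ 8/7 mod 11. 7⁻¹ ≡ 8 (mod 11) since 7·8 = 56 ≡ 1, so λ ≡ 9.
  x = λ² - 2 - 9 = 81 - 11 ≡ 4; y = λ·(2 - 4) - 4 ≡ 0. → (4, 0)
5P: (4, 0) + (9, 1). λ = (1 - 0)/(9 - 4) ≡ 1/5 mod 11. 5⁻¹ ≡ 9 (mod 11) since 5·9 = 45 ≡ 1, so λ ≡ 9.
  x = λ² - 4 - 9 = 81 - 13 ≡ 2; y = λ·(4 - 2) - 0 ≡ 7. → (2, 7)
6P: (2, 7) + (9, 1). λ = (1 - 7)/(9 - 2) ≡ 5/7 mod 11. 7⁻¹ ≡ 8 (mod 11), so λ ≡ 7.
  x = λ² - 2 - 9 = 49 - 11 ≡ 5; y = λ·(2 - 5) - 7 ≡ 5. → (5, 5)
7P: (5, 5) + (9, 1). λ = (1 - 5)/(9 - 5) ≡ 7/4 mod 11. 4⁻¹ ≡ 3 (mod 11) since 4·3 = 12 ≡ 1, so λ ≡ 10.
  x = λ² - 5 - 9 = 100 - 14 ≡ 9; y = λ·(5 - 9) - 5 ≡ 10. → (9, 10)
8P: (9, 10) + (9, 1): same x and y₁ ≡ -y₂, so the sum is O.
8P = O, so the order is 8.

8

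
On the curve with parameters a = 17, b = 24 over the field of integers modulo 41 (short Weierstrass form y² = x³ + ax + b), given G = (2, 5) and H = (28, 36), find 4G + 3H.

(2, 36)

First 4G:
Double-and-add on 4 = (100)₂. Start with G = (2, 5) for the leading 1-bit.
double: tangent at (2, 5): λ = (3·2² + 17)/(2·5) ≡ 29/10. 10⁻¹ ≡ 37 (mod 41), so λ ≡ 29·37 ≡ 7.
  x = λ² - 2 - 2 = 49 - 4 ≡ 4; y = λ·(2 - 4) - 5 ≡ 22. → (4, 22)
double: tangent at (4, 22): λ = (3·4² + 17)/(2·22) ≡ 24/3. 3⁻¹ ≡ 14 (mod 41), so λ ≡ 24·14 ≡ 8.
  x = λ² - 4 - 4 = 64 - 8 ≡ 15; y = λ·(4 - 15) - 22 ≡ 13. → (15, 13)
4G = (15, 13).
Next 3H:
Repeated addition: build up to 3H.
2H: tangent at (28, 36): λ = (3·28² + 17)/(2·36) ≡ 32/31. 31⁻¹ ≡ 4 (mod 41) since 31·4 = 124 ≡ 1, so λ ≡ 32·4 ≡ 5.
  x = λ² - 28 - 28 = 25 - 56 ≡ 10; y = λ·(28 - 10) - 36 ≡ 13. → (10, 13)
3H: (10, 13) + (28, 36). λ = (36 - 13)/(28 - 10) ≡ 23/18 mod 41. 18⁻¹ ≡ 16 (mod 41), so λ ≡ 40.
  x = λ² - 10 - 28 = 1600 - 38 ≡ 4; y = λ·(10 - 4) - 13 ≡ 22. → (4, 22)
3H = (4, 22).
Finally 4G + 3H:
(15, 13) + (4, 22). λ = (22 - 13)/(4 - 15) ≡ 9/30 mod 41. 30⁻¹ ≡ 26 (mod 41) since 30·26 = 780 ≡ 1, so λ ≡ 29.
  x = λ² - 15 - 4 = 841 - 19 ≡ 2; y = λ·(15 - 2) - 13 ≡ 36. → (2, 36)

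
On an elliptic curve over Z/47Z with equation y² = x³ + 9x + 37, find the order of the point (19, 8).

12

2P: tangent at (19, 8): λ = (3·19² + 9)/(2·8) ≡ 11/16. 16⁻¹ ≡ 3 (mod 47), so λ ≡ 11·3 ≡ 33.
  x = λ² - 19 - 19 = 1089 - 38 ≡ 17; y = λ·(19 - 17) - 8 ≡ 11. → (17, 11)
3P: (17, 11) + (19, 8). λ = (8 - 11)/(19 - 17) ≡ 44/2 mod 47. 2⁻¹ ≡ 24 (mod 47), so λ ≡ 22.
  x = λ² - 17 - 19 = 484 - 36 ≡ 25; y = λ·(17 - 25) - 11 ≡ 1. → (25, 1)
4P: (25, 1) + (19, 8). λ = (8 - 1)/(19 - 25) ≡ 7/41 mod 47. 41⁻¹ ≡ 39 (mod 47), so λ ≡ 38.
  x = λ² - 25 - 19 = 1444 - 44 ≡ 37; y = λ·(25 - 37) - 1 ≡ 13. → (37, 13)
5P: (37, 13) + (19, 8). λ = (8 - 13)/(19 - 37) ≡ 42/29 mod 47. 29⁻¹ ≡ 13 (mod 47) since 29·13 = 377 ≡ 1, so λ ≡ 29.
  x = λ² - 37 - 19 = 841 - 56 ≡ 33; y = λ·(37 - 33) - 13 ≡ 9. → (33, 9)
6P: (33, 9) + (19, 8). λ = (8 - 9)/(19 - 33) ≡ 46/33 mod 47. 33⁻¹ ≡ 10 (mod 47) since 33·10 = 330 ≡ 1, so λ ≡ 37.
  x = λ² - 33 - 19 = 1369 - 52 ≡ 1; y = λ·(33 - 1) - 9 ≡ 0. → (1, 0)
7P: (1, 0) + (19, 8). λ = (8 - 0)/(19 - 1) ≡ 8/18 mod 47. 18⁻¹ ≡ 34 (mod 47), so λ ≡ 37.
  x = λ² - 1 - 19 = 1369 - 20 ≡ 33; y = λ·(1 - 33) - 0 ≡ 38. → (33, 38)
8P: (33, 38) + (19, 8). λ = (8 - 38)/(19 - 33) ≡ 17/33 mod 47. 33⁻¹ ≡ 10 (mod 47), so λ ≡ 29.
  x = λ² - 33 - 19 = 841 - 52 ≡ 37; y = λ·(33 - 37) - 38 ≡ 34. → (37, 34)
9P: (37, 34) + (19, 8). λ = (8 - 34)/(19 - 37) ≡ 21/29 mod 47. 29⁻¹ ≡ 13 (mod 47), so λ ≡ 38.
  x = λ² - 37 - 19 = 1444 - 56 ≡ 25; y = λ·(37 - 25) - 34 ≡ 46. → (25, 46)
10P: (25, 46) + (19, 8). λ = (8 - 46)/(19 - 25) ≡ 9/41 mod 47. 41⁻¹ ≡ 39 (mod 47) since 41·39 = 1599 ≡ 1, so λ ≡ 22.
  x = λ² - 25 - 19 = 484 - 44 ≡ 17; y = λ·(25 - 17) - 46 ≡ 36. → (17, 36)
11P: (17, 36) + (19, 8). λ = (8 - 36)/(19 - 17) ≡ 19/2 mod 47. 2⁻¹ ≡ 24 (mod 47) since 2·24 = 48 ≡ 1, so λ ≡ 33.
  x = λ² - 17 - 19 = 1089 - 36 ≡ 19; y = λ·(17 - 19) - 36 ≡ 39. → (19, 39)
12P: (19, 39) + (19, 8): same x and y₁ ≡ -y₂, so the sum is the point at infinity.
12P = the point at infinity, so the order is 12.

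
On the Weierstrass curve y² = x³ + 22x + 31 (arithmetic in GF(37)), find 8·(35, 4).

(29, 34)

Write P = (35, 4).
Double-and-add on 8 = (1000)₂. Start with P = (35, 4) for the leading 1-bit.
double: tangent at (35, 4): λ = (3·35² + 22)/(2·4) ≡ 34/8. 8⁻¹ ≡ 14 (mod 37), so λ ≡ 34·14 ≡ 32.
  x = λ² - 35 - 35 = 1024 - 70 ≡ 29; y = λ·(35 - 29) - 4 ≡ 3. → (29, 3)
double: tangent at (29, 3): λ = (3·29² + 22)/(2·3) ≡ 29/6. 6⁻¹ ≡ 31 (mod 37) since 6·31 = 186 ≡ 1, so λ ≡ 29·31 ≡ 11.
  x = λ² - 29 - 29 = 121 - 58 ≡ 26; y = λ·(29 - 26) - 3 ≡ 30. → (26, 30)
double: tangent at (26, 30): λ = (3·26² + 22)/(2·30) ≡ 15/23. 23⁻¹ ≡ 29 (mod 37), so λ ≡ 15·29 ≡ 28.
  x = λ² - 26 - 26 = 784 - 52 ≡ 29; y = λ·(26 - 29) - 30 ≡ 34. → (29, 34)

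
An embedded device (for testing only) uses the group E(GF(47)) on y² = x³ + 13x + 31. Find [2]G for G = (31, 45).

tangent at (31, 45): λ = (3·31² + 13)/(2·45) ≡ 29/43. 43⁻¹ ≡ 35 (mod 47), so λ ≡ 29·35 ≡ 28.
  x = λ² - 31 - 31 = 784 - 62 ≡ 17; y = λ·(31 - 17) - 45 ≡ 18. → (17, 18)

(17, 18)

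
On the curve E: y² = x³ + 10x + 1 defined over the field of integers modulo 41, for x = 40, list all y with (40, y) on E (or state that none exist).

x³ + 10x + 1 = 64401 ≡ 31 (mod 41).
Square roots of 31 mod 41: 20 and 21 (since 20² = 400 ≡ 31).

20, 21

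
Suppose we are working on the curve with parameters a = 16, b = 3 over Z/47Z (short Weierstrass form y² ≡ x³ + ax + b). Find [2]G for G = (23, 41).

tangent at (23, 41): λ = (3·23² + 16)/(2·41) ≡ 5/35. 35⁻¹ ≡ 43 (mod 47) since 35·43 = 1505 ≡ 1, so λ ≡ 5·43 ≡ 27.
  x = λ² - 23 - 23 = 729 - 46 ≡ 25; y = λ·(23 - 25) - 41 ≡ 46. → (25, 46)

(25, 46)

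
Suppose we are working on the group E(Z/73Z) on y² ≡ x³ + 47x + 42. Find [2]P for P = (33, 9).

tangent at (33, 9): λ = (3·33² + 47)/(2·9) ≡ 29/18. 18⁻¹ ≡ 69 (mod 73), so λ ≡ 29·69 ≡ 30.
  x = λ² - 33 - 33 = 900 - 66 ≡ 31; y = λ·(33 - 31) - 9 ≡ 51. → (31, 51)

(31, 51)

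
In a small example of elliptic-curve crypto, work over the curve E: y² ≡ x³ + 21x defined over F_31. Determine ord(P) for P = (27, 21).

2P: tangent at (27, 21): λ = (3·27² + 21)/(2·21) ≡ 7/11. 11⁻¹ ≡ 17 (mod 31) since 11·17 = 187 ≡ 1, so λ ≡ 7·17 ≡ 26.
  x = λ² - 27 - 27 = 676 - 54 ≡ 2; y = λ·(27 - 2) - 21 ≡ 9. → (2, 9)
3P: (2, 9) + (27, 21). λ = (21 - 9)/(27 - 2) ≡ 12/25 mod 31. 25⁻¹ ≡ 5 (mod 31), so λ ≡ 29.
  x = λ² - 2 - 27 = 841 - 29 ≡ 6; y = λ·(2 - 6) - 9 ≡ 30. → (6, 30)
4P: (6, 30) + (27, 21). λ = (21 - 30)/(27 - 6) ≡ 22/21 mod 31. 21⁻¹ ≡ 3 (mod 31), so λ ≡ 4.
  x = λ² - 6 - 27 = 16 - 33 ≡ 14; y = λ·(6 - 14) - 30 ≡ 0. → (14, 0)
5P: (14, 0) + (27, 21). λ = (21 - 0)/(27 - 14) ≡ 21/13 mod 31. 13⁻¹ ≡ 12 (mod 31), so λ ≡ 4.
  x = λ² - 14 - 27 = 16 - 41 ≡ 6; y = λ·(14 - 6) - 0 ≡ 1. → (6, 1)
6P: (6, 1) + (27, 21). λ = (21 - 1)/(27 - 6) ≡ 20/21 mod 31. 21⁻¹ ≡ 3 (mod 31) since 21·3 = 63 ≡ 1, so λ ≡ 29.
  x = λ² - 6 - 27 = 841 - 33 ≡ 2; y = λ·(6 - 2) - 1 ≡ 22. → (2, 22)
7P: (2, 22) + (27, 21). λ = (21 - 22)/(27 - 2) ≡ 30/25 mod 31. 25⁻¹ ≡ 5 (mod 31), so λ ≡ 26.
  x = λ² - 2 - 27 = 676 - 29 ≡ 27; y = λ·(2 - 27) - 22 ≡ 10. → (27, 10)
8P: (27, 10) + (27, 21): same x and y₁ ≡ -y₂, so the sum is 𝒪.
8P = 𝒪, so the order is 8.

8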